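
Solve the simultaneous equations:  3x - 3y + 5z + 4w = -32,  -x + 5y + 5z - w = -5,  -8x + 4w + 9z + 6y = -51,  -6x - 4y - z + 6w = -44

no solution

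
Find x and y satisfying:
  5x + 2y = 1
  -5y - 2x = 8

Row-reduce the augmented matrix:
R1 ← R1 / (5).
R2 ← R2 + 2·R1.
R2 ← R2 / (-21/5).
R1 ← R1 − 2/5·R2.
Reading off the reduced rows gives x = 1, y = -2.

x = 1, y = -2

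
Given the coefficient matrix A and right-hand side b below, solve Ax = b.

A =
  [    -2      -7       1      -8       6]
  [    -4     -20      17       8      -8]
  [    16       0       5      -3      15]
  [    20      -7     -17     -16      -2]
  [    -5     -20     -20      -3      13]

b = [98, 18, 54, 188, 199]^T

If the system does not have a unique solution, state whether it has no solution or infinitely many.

x_1 = 1, x_2 = -6, x_3 = -2, x_4 = -6, x_5 = 2

Row-reduce the augmented matrix:
R1 ← R1 / (-2).
R2 ← R2 + 4·R1.
R3 ← R3 − 16·R1.
R4 ← R4 − 20·R1.
R5 ← R5 + 5·R1.
R2 ← R2 / (-6).
R1 ← R1 − 7/2·R2.
R3 ← R3 + 56·R2.
R4 ← R4 + 77·R2.
R5 ← R5 + 5/2·R2.
R3 ← R3 / (-127).
R1 ← R1 − 33/4·R3.
R2 ← R2 + 5/2·R3.
R4 ← R4 + 399/2·R3.
R5 ← R5 + 115/4·R3.
R4 ← R4 / (13493/254).
R1 ← R1 + 459/508·R4.
R2 ← R2 − 439/254·R4.
R3 ← R3 − 291/127·R4.
R5 ← R5 − 37021/508·R4.
R5 ← R5 / (757894/13493).
R1 ← R1 − 9440/40479·R5.
R2 ← R2 − 38090/40479·R5.
R3 ← R3 − 55784/40479·R5.
R4 ← R4 + 59075/40479·R5.
Reading off the reduced rows gives x_1 = 1, x_2 = -6, x_3 = -2, x_4 = -6, x_5 = 2.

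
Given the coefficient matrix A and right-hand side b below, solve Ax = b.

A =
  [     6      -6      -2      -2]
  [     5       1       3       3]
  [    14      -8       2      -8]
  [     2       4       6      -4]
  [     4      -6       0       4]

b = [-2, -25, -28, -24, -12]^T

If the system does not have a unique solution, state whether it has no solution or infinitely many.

Row-reduce the augmented matrix:
R1 ← R1 / (6).
R2 ← R2 − 5·R1.
R3 ← R3 − 14·R1.
R4 ← R4 − 2·R1.
R5 ← R5 − 4·R1.
R2 ← R2 / (6).
R1 ← R1 + 1·R2.
R3 ← R3 − 6·R2.
R4 ← R4 − 6·R2.
R5 ← R5 + 2·R2.
R3 ← R3 / (2).
R1 ← R1 − 4/9·R3.
R2 ← R2 − 7/9·R3.
R4 ← R4 − 2·R3.
R5 ← R5 − 26/9·R3.
Swap R4 and R5.
R4 ← R4 / (166/9).
R1 ← R1 − 20/9·R4.
R2 ← R2 − 35/9·R4.
R3 ← R3 + 4·R4.
R5 reduces to 0 = 0, so the extra equation is consistent.
Reading off the reduced rows gives x_1 = -2, x_2 = 0, x_3 = -4, x_4 = -1.

x_1 = -2, x_2 = 0, x_3 = -4, x_4 = -1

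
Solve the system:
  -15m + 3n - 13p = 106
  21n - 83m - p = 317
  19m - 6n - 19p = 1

Row-reduce:
R1 ← R1 / (-15).
R2 ← R2 + 83·R1.
R3 ← R3 − 19·R1.
R2 ← R2 / (22/5).
R1 ← R1 + 1/5·R2.
R3 ← R3 + 11/5·R2.
Row 3 reduces to 0 = 1/2, a contradiction. The system is inconsistent.

no solution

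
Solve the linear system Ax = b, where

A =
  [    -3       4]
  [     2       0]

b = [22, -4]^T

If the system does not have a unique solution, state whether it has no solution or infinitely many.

x_1 = -2, x_2 = 4

Row-reduce the augmented matrix:
R1 ← R1 / (-3).
R2 ← R2 − 2·R1.
R2 ← R2 / (8/3).
R1 ← R1 + 4/3·R2.
Reading off the reduced rows gives x_1 = -2, x_2 = 4.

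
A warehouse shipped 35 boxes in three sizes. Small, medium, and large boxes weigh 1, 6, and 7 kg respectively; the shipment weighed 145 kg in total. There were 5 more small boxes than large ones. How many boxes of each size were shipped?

small boxes: 15, medium boxes: 10, large boxes: 10

Let s = small boxes, m = medium boxes, l = large boxes.
  s + m + l = 35
  s + 7l + 6m = 145
  s - l = 5
Row-reduce the augmented matrix:
R2 ← R2 − 1·R1.
R3 ← R3 − 1·R1.
R2 ← R2 / (5).
R1 ← R1 − 1·R2.
R3 ← R3 + 1·R2.
R3 ← R3 / (-4/5).
R1 ← R1 + 1/5·R3.
R2 ← R2 − 6/5·R3.
Reading off the reduced rows gives s = 15, m = 10, l = 10.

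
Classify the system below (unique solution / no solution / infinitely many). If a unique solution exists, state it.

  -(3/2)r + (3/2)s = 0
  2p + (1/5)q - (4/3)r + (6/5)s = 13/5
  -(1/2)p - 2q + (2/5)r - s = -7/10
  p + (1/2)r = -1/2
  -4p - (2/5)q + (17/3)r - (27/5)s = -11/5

no solution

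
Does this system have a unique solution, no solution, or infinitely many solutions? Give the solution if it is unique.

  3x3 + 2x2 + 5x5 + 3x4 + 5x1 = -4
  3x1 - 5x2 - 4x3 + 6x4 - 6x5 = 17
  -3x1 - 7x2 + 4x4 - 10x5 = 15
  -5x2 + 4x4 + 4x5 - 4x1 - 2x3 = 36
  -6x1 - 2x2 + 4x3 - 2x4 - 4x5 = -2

Row-reduce:
R1 ← R1 / (5).
R2 ← R2 − 3·R1.
R3 ← R3 + 3·R1.
R4 ← R4 + 4·R1.
R5 ← R5 + 6·R1.
R2 ← R2 / (-31/5).
R1 ← R1 − 2/5·R2.
R3 ← R3 + 29/5·R2.
R4 ← R4 + 17/5·R2.
R5 ← R5 − 2/5·R2.
R3 ← R3 / (224/31).
R1 ← R1 − 7/31·R3.
R2 ← R2 − 29/31·R3.
R4 ← R4 − 111/31·R3.
R5 ← R5 − 224/31·R3.
R4 ← R4 / (355/112).
R1 ← R1 − 13/16·R4.
R2 ← R2 + 103/112·R4.
R3 ← R3 − 29/112·R4.
Rank is 4 with 5 unknowns, leaving x5 free.

infinitely many solutions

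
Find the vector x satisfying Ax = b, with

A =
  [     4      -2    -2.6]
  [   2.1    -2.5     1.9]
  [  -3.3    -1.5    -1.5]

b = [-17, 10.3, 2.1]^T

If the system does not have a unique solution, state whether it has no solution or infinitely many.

x_1 = -2, x_2 = -2, x_3 = 5

Row-reduce the augmented matrix:
R1 ← R1 / (4).
R2 ← R2 − 21/10·R1.
R3 ← R3 + 33/10·R1.
R2 ← R2 / (-29/20).
R1 ← R1 + 1/2·R2.
R3 ← R3 + 63/20·R2.
R3 ← R3 / (-1557/145).
R1 ← R1 + 103/58·R3.
R2 ← R2 + 653/290·R3.
Reading off the reduced rows gives x_1 = -2, x_2 = -2, x_3 = 5.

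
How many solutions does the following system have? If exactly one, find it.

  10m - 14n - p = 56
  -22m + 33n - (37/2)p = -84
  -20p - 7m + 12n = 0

infinitely many solutions

Row-reduce:
R1 ← R1 / (10).
R2 ← R2 + 22·R1.
R3 ← R3 + 7·R1.
R2 ← R2 / (11/5).
R1 ← R1 + 7/5·R2.
R3 ← R3 − 11/5·R2.
Rank is 2 with 3 unknowns, leaving p free.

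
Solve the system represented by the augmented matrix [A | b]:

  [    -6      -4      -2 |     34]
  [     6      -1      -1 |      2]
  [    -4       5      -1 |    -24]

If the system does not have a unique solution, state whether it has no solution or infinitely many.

Row-reduce the augmented matrix:
R1 ← R1 / (-6).
R2 ← R2 − 6·R1.
R3 ← R3 + 4·R1.
R2 ← R2 / (-5).
R1 ← R1 − 2/3·R2.
R3 ← R3 − 23/3·R2.
R3 ← R3 / (-64/15).
R1 ← R1 + 1/15·R3.
R2 ← R2 − 3/5·R3.
Reading off the reduced rows gives x_1 = -1, x_2 = -6, x_3 = -2.

x_1 = -1, x_2 = -6, x_3 = -2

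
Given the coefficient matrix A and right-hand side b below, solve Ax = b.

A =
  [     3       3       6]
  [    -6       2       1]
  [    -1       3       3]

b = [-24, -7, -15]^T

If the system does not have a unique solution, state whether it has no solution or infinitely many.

x_1 = 0, x_2 = -2, x_3 = -3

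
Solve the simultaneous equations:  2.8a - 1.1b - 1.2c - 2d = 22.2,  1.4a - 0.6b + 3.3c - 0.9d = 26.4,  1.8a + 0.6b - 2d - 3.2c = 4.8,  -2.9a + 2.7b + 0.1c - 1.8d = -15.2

a = 6, b = -2, c = 4, d = -4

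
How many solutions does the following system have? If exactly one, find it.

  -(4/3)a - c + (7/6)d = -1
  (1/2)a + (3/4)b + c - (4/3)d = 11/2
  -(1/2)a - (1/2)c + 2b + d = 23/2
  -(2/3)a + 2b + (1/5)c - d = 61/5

Row-reduce the augmented matrix:
R1 ← R1 / (-4/3).
R2 ← R2 − 1/2·R1.
R3 ← R3 + 1/2·R1.
R4 ← R4 + 2/3·R1.
R2 ← R2 / (3/4).
R3 ← R3 − 2·R2.
R4 ← R4 − 2·R2.
R3 ← R3 / (-43/24).
R1 ← R1 − 3/4·R3.
R2 ← R2 − 5/6·R3.
R4 ← R4 + 29/30·R3.
R4 ← R4 / (-203/258).
R1 ← R1 − 31/86·R4.
R2 ← R2 − 23/129·R4.
R3 ← R3 + 425/258·R4.
Reading off the reduced rows gives a = 0, b = 6, c = 1, d = 0.

a = 0, b = 6, c = 1, d = 0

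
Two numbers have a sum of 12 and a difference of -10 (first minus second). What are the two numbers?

first number: 1, second number: 11

Let x = first number, y = second number.
  x + y = 12
  x - y = -10
From equation 1: x = 12 − y.
Substitute into equation 2 and solve: y = 11.
Then x = 1.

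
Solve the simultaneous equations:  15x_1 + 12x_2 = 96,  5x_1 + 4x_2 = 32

Row-reduce:
R1 ← R1 / (15).
R2 ← R2 − 5·R1.
Rank is 1 with 2 unknowns, leaving x_2 free.

infinitely many solutions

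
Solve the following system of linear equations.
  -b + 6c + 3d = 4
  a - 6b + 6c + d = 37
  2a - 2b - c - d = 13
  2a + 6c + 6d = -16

Row-reduce the augmented matrix:
Swap R1 and R2.
R3 ← R3 − 2·R1.
R4 ← R4 − 2·R1.
R2 ← R2 / (-1).
R1 ← R1 + 6·R2.
R3 ← R3 − 10·R2.
R4 ← R4 − 12·R2.
R3 ← R3 / (47).
R1 ← R1 + 30·R3.
R2 ← R2 + 6·R3.
R4 ← R4 − 66·R3.
R4 ← R4 / (98/47).
R1 ← R1 − 11/47·R4.
R2 ← R2 − 21/47·R4.
R3 ← R3 − 27/47·R4.
Reading off the reduced rows gives a = 1, b = -4, c = 3, d = -6.

a = 1, b = -4, c = 3, d = -6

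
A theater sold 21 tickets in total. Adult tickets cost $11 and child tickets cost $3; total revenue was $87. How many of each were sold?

adult tickets: 3, child tickets: 18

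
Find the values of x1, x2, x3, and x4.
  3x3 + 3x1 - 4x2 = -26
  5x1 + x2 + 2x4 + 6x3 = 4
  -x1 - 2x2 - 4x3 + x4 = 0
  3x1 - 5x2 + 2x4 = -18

x1 = -1, x2 = 5, x3 = -1, x4 = 5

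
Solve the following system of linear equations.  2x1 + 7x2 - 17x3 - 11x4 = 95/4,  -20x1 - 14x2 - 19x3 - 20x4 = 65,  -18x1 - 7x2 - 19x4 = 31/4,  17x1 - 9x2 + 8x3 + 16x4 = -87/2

Row-reduce the augmented matrix:
R1 ← R1 / (2).
R2 ← R2 + 20·R1.
R3 ← R3 + 18·R1.
R4 ← R4 − 17·R1.
R2 ← R2 / (56).
R1 ← R1 − 7/2·R2.
R3 ← R3 − 56·R2.
R4 ← R4 + 137/2·R2.
R3 ← R3 / (36).
R1 ← R1 − 53/16·R3.
R2 ← R2 + 27/8·R3.
R4 ← R4 + 1259/16·R3.
R4 ← R4 / (-7825/336).
R1 ← R1 − 73/48·R4.
R2 ← R2 + 67/56·R4.
R3 ← R3 − 1/3·R4.
Reading off the reduced rows gives x1 = -3, x2 = 1/2, x3 = -3, x4 = 9/4.

x1 = -3, x2 = 1/2, x3 = -3, x4 = 9/4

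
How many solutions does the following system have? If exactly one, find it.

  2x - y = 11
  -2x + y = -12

Row-reduce:
R1 ← R1 / (2).
R2 ← R2 + 2·R1.
Row 2 reduces to 0 = -1, a contradiction. The system is inconsistent.

no solution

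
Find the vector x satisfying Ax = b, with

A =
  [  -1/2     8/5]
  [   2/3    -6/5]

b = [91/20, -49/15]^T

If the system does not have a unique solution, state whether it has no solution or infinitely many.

Row-reduce the augmented matrix:
R1 ← R1 / (-1/2).
R2 ← R2 − 2/3·R1.
R2 ← R2 / (14/15).
R1 ← R1 + 16/5·R2.
Reading off the reduced rows gives x_1 = 1/2, x_2 = 3.

x_1 = 1/2, x_2 = 3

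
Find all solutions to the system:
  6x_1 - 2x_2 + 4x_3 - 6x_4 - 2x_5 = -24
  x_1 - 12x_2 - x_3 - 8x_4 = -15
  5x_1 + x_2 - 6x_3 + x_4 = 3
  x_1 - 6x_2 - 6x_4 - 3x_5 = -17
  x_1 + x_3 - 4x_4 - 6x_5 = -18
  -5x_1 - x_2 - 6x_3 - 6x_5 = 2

Row-reduce:
R1 ← R1 / (6).
R2 ← R2 − 1·R1.
R3 ← R3 − 5·R1.
R4 ← R4 − 1·R1.
R5 ← R5 − 1·R1.
R6 ← R6 + 5·R1.
R2 ← R2 / (-35/3).
R1 ← R1 + 1/3·R2.
R3 ← R3 − 8/3·R2.
R4 ← R4 + 17/3·R2.
R5 ← R5 − 1/3·R2.
R6 ← R6 + 8/3·R2.
R3 ← R3 / (-68/7).
R1 ← R1 − 5/7·R3.
R2 ← R2 − 1/7·R3.
R4 ← R4 − 1/7·R3.
R5 ← R5 − 2/7·R3.
R6 ← R6 + 16/7·R3.
R4 ← R4 / (-261/170).
R1 ← R1 + 81/170·R4.
R2 ← R2 − 113/170·R4.
R3 ← R3 + 77/170·R4.
R5 ← R5 + 261/85·R4.
R6 ← R6 + 377/85·R4.
Swap R5 and R6.
R5 ← R5 / (-1/18).
R1 ← R1 − 19/29·R5.
R2 ← R2 + 635/522·R5.
R3 ← R3 − 169/261·R5.
R4 ← R4 − 953/522·R5.
Row 6 reduces to 0 = 1, a contradiction. The system is inconsistent.

no solution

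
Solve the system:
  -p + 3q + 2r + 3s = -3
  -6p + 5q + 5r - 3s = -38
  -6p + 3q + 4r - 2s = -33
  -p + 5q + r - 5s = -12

p = 2, q = 1, r = -5, s = 2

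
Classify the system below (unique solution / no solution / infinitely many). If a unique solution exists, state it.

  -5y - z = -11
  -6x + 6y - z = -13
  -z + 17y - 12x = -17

no solution

Row-reduce:
Swap R1 and R2.
R1 ← R1 / (-6).
R3 ← R3 + 12·R1.
R2 ← R2 / (-5).
R1 ← R1 + 1·R2.
R3 ← R3 − 5·R2.
Row 3 reduces to 0 = -2, a contradiction. The system is inconsistent.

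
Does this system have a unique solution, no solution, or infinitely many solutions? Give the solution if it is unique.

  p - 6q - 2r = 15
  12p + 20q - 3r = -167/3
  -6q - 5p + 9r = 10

p = -1, q = -7/3, r = -1

Row-reduce the augmented matrix:
R2 ← R2 − 12·R1.
R3 ← R3 + 5·R1.
R2 ← R2 / (92).
R1 ← R1 + 6·R2.
R3 ← R3 + 36·R2.
R3 ← R3 / (166/23).
R1 ← R1 + 29/46·R3.
R2 ← R2 − 21/92·R3.
Reading off the reduced rows gives p = -1, q = -7/3, r = -1.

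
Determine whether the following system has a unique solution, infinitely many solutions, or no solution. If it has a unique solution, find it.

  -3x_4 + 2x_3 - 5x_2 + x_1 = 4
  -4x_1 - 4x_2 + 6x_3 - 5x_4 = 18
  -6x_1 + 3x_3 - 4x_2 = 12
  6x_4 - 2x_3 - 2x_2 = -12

Row-reduce the augmented matrix:
R2 ← R2 + 4·R1.
R3 ← R3 + 6·R1.
R2 ← R2 / (-24).
R1 ← R1 + 5·R2.
R3 ← R3 + 34·R2.
R4 ← R4 + 2·R2.
R3 ← R3 / (-29/6).
R1 ← R1 + 11/12·R3.
R2 ← R2 + 7/12·R3.
R4 ← R4 + 19/6·R3.
R4 ← R4 / (199/58).
R1 ← R1 + 71/116·R4.
R2 ← R2 + 3/116·R4.
R3 ← R3 + 73/58·R4.
Reading off the reduced rows gives x_1 = -2, x_2 = 0, x_3 = 0, x_4 = -2.

x_1 = -2, x_2 = 0, x_3 = 0, x_4 = -2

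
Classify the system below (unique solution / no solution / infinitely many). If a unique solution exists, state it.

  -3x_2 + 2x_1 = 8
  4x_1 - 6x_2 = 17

Row-reduce:
R1 ← R1 / (2).
R2 ← R2 − 4·R1.
Row 2 reduces to 0 = 1, a contradiction. The system is inconsistent.

no solution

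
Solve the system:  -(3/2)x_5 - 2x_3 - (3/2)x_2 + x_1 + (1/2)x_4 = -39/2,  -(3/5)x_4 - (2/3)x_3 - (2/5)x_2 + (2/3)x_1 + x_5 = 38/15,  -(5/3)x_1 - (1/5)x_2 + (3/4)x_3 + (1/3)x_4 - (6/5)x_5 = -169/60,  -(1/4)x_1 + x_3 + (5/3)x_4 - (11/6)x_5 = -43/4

infinitely many solutions

Row-reduce:
R2 ← R2 − 2/3·R1.
R3 ← R3 + 5/3·R1.
R4 ← R4 + 1/4·R1.
R2 ← R2 / (3/5).
R1 ← R1 + 3/2·R2.
R3 ← R3 + 27/10·R2.
R4 ← R4 + 3/8·R2.
R3 ← R3 / (5/12).
R1 ← R1 + 1/3·R3.
R2 ← R2 − 10/9·R3.
R4 ← R4 − 11/12·R3.
R4 ← R4 / (4729/600).
R1 ← R1 + 213/50·R4.
R2 ← R2 − 98/15·R4.
R3 ← R3 + 182/25·R4.
Rank is 4 with 5 unknowns, leaving x_5 free.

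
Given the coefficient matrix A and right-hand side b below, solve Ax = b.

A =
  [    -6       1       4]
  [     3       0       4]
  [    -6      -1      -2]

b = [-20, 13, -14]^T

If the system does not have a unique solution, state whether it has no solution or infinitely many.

x_1 = 3, x_2 = -6, x_3 = 1

Row-reduce the augmented matrix:
R1 ← R1 / (-6).
R2 ← R2 − 3·R1.
R3 ← R3 + 6·R1.
R2 ← R2 / (1/2).
R1 ← R1 + 1/6·R2.
R3 ← R3 + 2·R2.
R3 ← R3 / (18).
R1 ← R1 − 4/3·R3.
R2 ← R2 − 12·R3.
Reading off the reduced rows gives x_1 = 3, x_2 = -6, x_3 = 1.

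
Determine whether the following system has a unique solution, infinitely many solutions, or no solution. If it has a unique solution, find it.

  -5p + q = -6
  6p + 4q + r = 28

Row-reduce:
R1 ← R1 / (-5).
R2 ← R2 − 6·R1.
R2 ← R2 / (26/5).
R1 ← R1 + 1/5·R2.
Rank is 2 with 3 unknowns, leaving r free.

infinitely many solutions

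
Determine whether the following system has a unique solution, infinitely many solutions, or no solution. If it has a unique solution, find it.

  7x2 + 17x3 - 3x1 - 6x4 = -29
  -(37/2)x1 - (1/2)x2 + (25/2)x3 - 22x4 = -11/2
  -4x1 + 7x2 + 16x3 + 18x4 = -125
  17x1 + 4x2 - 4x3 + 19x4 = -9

Row-reduce:
R1 ← R1 / (-3).
R2 ← R2 + 37/2·R1.
R3 ← R3 + 4·R1.
R4 ← R4 − 17·R1.
R2 ← R2 / (-131/3).
R1 ← R1 + 7/3·R2.
R3 ← R3 + 7/3·R2.
R4 ← R4 − 131/3·R2.
R3 ← R3 / (-227/131).
R1 ← R1 + 96/131·R3.
R2 ← R2 − 277/131·R3.
Rank is 3 with 4 unknowns, leaving x4 free.

infinitely many solutions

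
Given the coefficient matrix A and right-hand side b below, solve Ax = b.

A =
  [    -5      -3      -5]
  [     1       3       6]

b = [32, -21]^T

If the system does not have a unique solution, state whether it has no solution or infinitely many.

infinitely many solutions

Row-reduce:
R1 ← R1 / (-5).
R2 ← R2 − 1·R1.
R2 ← R2 / (12/5).
R1 ← R1 − 3/5·R2.
Rank is 2 with 3 unknowns, leaving x_3 free.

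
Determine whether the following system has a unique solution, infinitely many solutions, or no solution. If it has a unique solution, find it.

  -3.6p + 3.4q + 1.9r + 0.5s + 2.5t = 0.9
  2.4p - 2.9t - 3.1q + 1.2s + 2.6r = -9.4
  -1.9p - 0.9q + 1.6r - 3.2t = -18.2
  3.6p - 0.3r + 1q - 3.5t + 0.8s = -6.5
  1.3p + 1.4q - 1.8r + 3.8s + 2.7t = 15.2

Row-reduce the augmented matrix:
R1 ← R1 / (-18/5).
R2 ← R2 − 12/5·R1.
R3 ← R3 + 19/10·R1.
R4 ← R4 − 18/5·R1.
R5 ← R5 − 13/10·R1.
R2 ← R2 / (-5/6).
R1 ← R1 + 17/18·R2.
R3 ← R3 + 97/36·R2.
R4 ← R4 − 22/5·R2.
R5 ← R5 − 473/180·R2.
R3 ← R3 / (-2381/200).
R1 ← R1 + 491/100·R3.
R2 ← R2 + 116/25·R3.
R4 ← R4 − 2752/125·R3.
R5 ← R5 − 11079/1000·R3.
R4 ← R4 / (-3721/14286).
R1 ← R1 − 1978/7143·R4.
R2 ← R2 − 1394/7143·R4.
R3 ← R3 − 3133/7143·R4.
R5 ← R5 − 141299/35715·R4.
R5 ← R5 / (-60381583/465125).
R1 ← R1 + 754351/93025·R5.
R2 ← R2 + 435163/93025·R5.
R3 ← R3 + 1326621/93025·R5.
R4 ← R4 − 3034066/93025·R5.
Reading off the reduced rows gives p = 2, q = 0, r = -1, s = 0, t = 4.

p = 2, q = 0, r = -1, s = 0, t = 4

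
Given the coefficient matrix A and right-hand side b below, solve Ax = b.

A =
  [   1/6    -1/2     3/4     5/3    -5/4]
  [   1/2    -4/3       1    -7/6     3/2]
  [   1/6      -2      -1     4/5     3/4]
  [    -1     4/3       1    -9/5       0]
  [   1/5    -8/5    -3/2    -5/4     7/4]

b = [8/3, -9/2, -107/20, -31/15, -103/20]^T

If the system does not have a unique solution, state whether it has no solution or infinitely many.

x_1 = 6, x_2 = 1, x_3 = -1, x_4 = -2, x_5 = -5

Row-reduce the augmented matrix:
R1 ← R1 / (1/6).
R2 ← R2 − 1/2·R1.
R3 ← R3 − 1/6·R1.
R4 ← R4 + 1·R1.
R5 ← R5 − 1/5·R1.
R2 ← R2 / (1/6).
R1 ← R1 + 3·R2.
R3 ← R3 + 3/2·R2.
R4 ← R4 + 5/3·R2.
R5 ← R5 + 1·R2.
R3 ← R3 / (-13).
R1 ← R1 + 18·R3.
R2 ← R2 + 15/2·R3.
R4 ← R4 + 7·R3.
R5 ← R5 + 99/10·R3.
R4 ← R4 / (-601/26).
R1 ← R1 + 1492/65·R4.
R2 ← R2 + 233/52·R4.
R3 ← R3 − 1691/390·R4.
R5 ← R5 − 1739/650·R4.
R5 ← R5 / (-74139/120200).
R1 ← R1 − 2741/6010·R5.
R2 ← R2 + 298/601·R5.
R3 ← R3 + 2902/9015·R5.
R4 ← R4 + 961/1202·R5.
Reading off the reduced rows gives x_1 = 6, x_2 = 1, x_3 = -1, x_4 = -2, x_5 = -5.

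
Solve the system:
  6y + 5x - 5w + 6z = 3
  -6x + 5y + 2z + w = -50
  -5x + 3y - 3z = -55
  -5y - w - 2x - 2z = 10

x = 5, y = -6, z = 4, w = 2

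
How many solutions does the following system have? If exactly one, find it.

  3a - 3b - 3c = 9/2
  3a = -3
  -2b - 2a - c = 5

Row-reduce the augmented matrix:
R1 ← R1 / (3).
R2 ← R2 − 3·R1.
R3 ← R3 + 2·R1.
R2 ← R2 / (3).
R1 ← R1 + 1·R2.
R3 ← R3 + 4·R2.
R2 ← R2 − 1·R3.
Reading off the reduced rows gives a = -1, b = -1/2, c = -2.

a = -1, b = -1/2, c = -2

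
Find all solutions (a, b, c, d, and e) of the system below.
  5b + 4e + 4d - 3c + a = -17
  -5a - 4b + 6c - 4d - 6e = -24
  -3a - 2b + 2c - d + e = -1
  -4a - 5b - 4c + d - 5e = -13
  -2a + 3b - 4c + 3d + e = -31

Row-reduce the augmented matrix:
R2 ← R2 + 5·R1.
R3 ← R3 + 3·R1.
R4 ← R4 + 4·R1.
R5 ← R5 + 2·R1.
R2 ← R2 / (21).
R1 ← R1 − 5·R2.
R3 ← R3 − 13·R2.
R4 ← R4 − 15·R2.
R5 ← R5 − 13·R2.
R3 ← R3 / (-10/7).
R1 ← R1 + 6/7·R3.
R2 ← R2 + 3/7·R3.
R4 ← R4 + 67/7·R3.
R5 ← R5 + 31/7·R3.
R4 ← R4 / (-53/30).
R1 ← R1 + 7/15·R4.
R2 ← R2 − 13/30·R4.
R3 ← R3 + 23/30·R4.
R5 ← R5 + 23/10·R4.
R5 ← R5 / (1240/53).
R1 ← R1 − 290/53·R5.
R2 ← R2 + 398/53·R5.
R3 ← R3 − 484/53·R5.
R4 ← R4 − 841/53·R5.
Reading off the reduced rows gives a = 6, b = -6, c = -1, d = -3, e = 4.

a = 6, b = -6, c = -1, d = -3, e = 4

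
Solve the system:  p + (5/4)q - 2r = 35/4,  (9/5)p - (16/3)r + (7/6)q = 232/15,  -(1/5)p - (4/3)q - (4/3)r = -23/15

Row-reduce:
R2 ← R2 − 9/5·R1.
R3 ← R3 + 1/5·R1.
R2 ← R2 / (-13/12).
R1 ← R1 − 5/4·R2.
R3 ← R3 + 13/12·R2.
Row 3 reduces to 0 = 1/2, a contradiction. The system is inconsistent.

no solution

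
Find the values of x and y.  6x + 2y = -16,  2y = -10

Row-reduce the augmented matrix:
R1 ← R1 / (6).
R2 ← R2 / (2).
R1 ← R1 − 1/3·R2.
Reading off the reduced rows gives x = -1, y = -5.

x = -1, y = -5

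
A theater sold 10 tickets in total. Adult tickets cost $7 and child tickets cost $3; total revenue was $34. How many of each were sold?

Let a = adult tickets, c = child tickets.
  a + c = 10
  7a + 3c = 34
Row-reduce the augmented matrix:
R2 ← R2 − 7·R1.
R2 ← R2 / (-4).
R1 ← R1 − 1·R2.
Reading off the reduced rows gives a = 1, c = 9.

adult tickets: 1, child tickets: 9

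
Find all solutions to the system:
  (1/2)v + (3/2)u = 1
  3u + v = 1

no solution

Row-reduce:
R1 ← R1 / (3/2).
R2 ← R2 − 3·R1.
Row 2 reduces to 0 = -1, a contradiction. The system is inconsistent.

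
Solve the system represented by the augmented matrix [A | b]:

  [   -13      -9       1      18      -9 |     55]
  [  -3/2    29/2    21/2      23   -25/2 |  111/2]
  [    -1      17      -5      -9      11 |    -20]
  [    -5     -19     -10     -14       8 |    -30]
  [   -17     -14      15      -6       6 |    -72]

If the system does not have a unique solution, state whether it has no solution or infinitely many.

Row-reduce:
R1 ← R1 / (-13).
R2 ← R2 + 3/2·R1.
R3 ← R3 + 1·R1.
R4 ← R4 + 5·R1.
R5 ← R5 + 17·R1.
R2 ← R2 / (202/13).
R1 ← R1 − 9/13·R2.
R3 ← R3 − 230/13·R2.
R4 ← R4 + 202/13·R2.
R5 ← R5 + 29/13·R2.
R3 ← R3 / (-1707/101).
R1 ← R1 + 109/202·R3.
R2 ← R2 − 135/202·R3.
R5 ← R5 − 3067/202·R3.
Swap R4 and R5.
R4 ← R4 / (-195505/3414).
R1 ← R1 + 4181/3414·R4.
R2 ← R2 + 7/1138·R4.
R3 ← R3 − 3455/1707·R4.
Row 5 reduces to 0 = -2, a contradiction. The system is inconsistent.

no solution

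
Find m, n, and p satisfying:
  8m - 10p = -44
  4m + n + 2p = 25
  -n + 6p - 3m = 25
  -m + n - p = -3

Row-reduce the augmented matrix:
R1 ← R1 / (8).
R2 ← R2 − 4·R1.
R3 ← R3 + 3·R1.
R4 ← R4 + 1·R1.
R3 ← R3 + 1·R2.
R4 ← R4 − 1·R2.
R3 ← R3 / (37/4).
R1 ← R1 + 5/4·R3.
R2 ← R2 − 7·R3.
R4 ← R4 + 37/4·R3.
R4 reduces to 0 = 0, so the extra equation is consistent.
Reading off the reduced rows gives m = 2, n = 5, p = 6.

m = 2, n = 5, p = 6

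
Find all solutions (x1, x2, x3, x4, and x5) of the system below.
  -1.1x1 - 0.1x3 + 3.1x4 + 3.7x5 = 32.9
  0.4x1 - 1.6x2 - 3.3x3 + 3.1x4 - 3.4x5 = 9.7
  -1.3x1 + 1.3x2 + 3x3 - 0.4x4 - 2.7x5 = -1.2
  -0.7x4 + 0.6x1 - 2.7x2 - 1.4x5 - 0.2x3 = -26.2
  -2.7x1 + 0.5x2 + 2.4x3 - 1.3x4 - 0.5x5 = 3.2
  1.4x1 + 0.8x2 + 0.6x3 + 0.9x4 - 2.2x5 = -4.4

x1 = -6, x2 = 6, x3 = -3, x4 = 6, x5 = 2

Row-reduce the augmented matrix:
R1 ← R1 / (-11/10).
R2 ← R2 − 2/5·R1.
R3 ← R3 + 13/10·R1.
R4 ← R4 − 3/5·R1.
R5 ← R5 + 27/10·R1.
R6 ← R6 − 7/5·R1.
R2 ← R2 / (-8/5).
R3 ← R3 − 13/10·R2.
R4 ← R4 + 27/10·R2.
R5 ← R5 − 1/2·R2.
R6 ← R6 − 4/5·R2.
R3 ← R3 / (717/1760).
R1 ← R1 − 1/11·R3.
R2 ← R2 − 367/176·R3.
R4 ← R4 − 9461/1760·R3.
R5 ← R5 − 2821/1760·R3.
R6 ← R6 + 263/220·R3.
R4 ← R4 / (1031/478).
R1 ← R1 + 640/239·R4.
R2 ← R2 − 138/239·R4.
R3 ← R3 + 369/239·R4.
R5 ← R5 + 12221/2390·R4.
R6 ← R6 − 12221/2390·R4.
R5 ← R5 / (23763962/77325).
R1 ← R1 − 151425/1031·R5.
R2 ← R2 − 217388/15465·R5.
R3 ← R3 − 990326/15465·R5.
R4 ← R4 − 856376/15465·R5.
R6 ← R6 + 23763962/77325·R5.
R6 reduces to 0 = 0, so the extra equation is consistent.
Reading off the reduced rows gives x1 = -6, x2 = 6, x3 = -3, x4 = 6, x5 = 2.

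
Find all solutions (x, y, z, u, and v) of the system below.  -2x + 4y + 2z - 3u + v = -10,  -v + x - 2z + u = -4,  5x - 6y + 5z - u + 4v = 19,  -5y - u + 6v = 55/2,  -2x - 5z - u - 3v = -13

x = -2, y = -5/2, z = 1, u = 3, v = 3

Row-reduce the augmented matrix:
R1 ← R1 / (-2).
R2 ← R2 − 1·R1.
R3 ← R3 − 5·R1.
R5 ← R5 + 2·R1.
R2 ← R2 / (2).
R1 ← R1 + 2·R2.
R3 ← R3 − 4·R2.
R4 ← R4 + 5·R2.
R5 ← R5 + 4·R2.
R3 ← R3 / (12).
R1 ← R1 + 2·R3.
R2 ← R2 + 1/2·R3.
R4 ← R4 + 5/2·R3.
R5 ← R5 + 9·R3.
R4 ← R4 / (-61/16).
R1 ← R1 + 1/4·R4.
R2 ← R2 + 9/16·R4.
R3 ← R3 + 5/8·R4.
R5 ← R5 + 37/8·R4.
R5 ← R5 / (-429/61).
R1 ← R1 + 10/61·R5.
R2 ← R2 + 53/61·R5.
R3 ← R3 + 25/61·R5.
R4 ← R4 + 101/61·R5.
Reading off the reduced rows gives x = -2, y = -5/2, z = 1, u = 3, v = 3.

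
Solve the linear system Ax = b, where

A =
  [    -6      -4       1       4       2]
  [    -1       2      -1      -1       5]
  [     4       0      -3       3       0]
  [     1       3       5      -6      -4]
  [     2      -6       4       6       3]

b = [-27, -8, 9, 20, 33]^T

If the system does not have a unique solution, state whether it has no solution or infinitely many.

Row-reduce the augmented matrix:
R1 ← R1 / (-6).
R2 ← R2 + 1·R1.
R3 ← R3 − 4·R1.
R4 ← R4 − 1·R1.
R5 ← R5 − 2·R1.
R2 ← R2 / (8/3).
R1 ← R1 − 2/3·R2.
R3 ← R3 + 8/3·R2.
R4 ← R4 − 7/3·R2.
R5 ← R5 + 22/3·R2.
R3 ← R3 / (-7/2).
R1 ← R1 − 1/8·R3.
R2 ← R2 + 7/16·R3.
R4 ← R4 − 99/16·R3.
R5 ← R5 − 9/8·R3.
R4 ← R4 / (179/56).
R1 ← R1 + 3/28·R4.
R2 ← R2 + 9/8·R4.
R3 ← R3 + 8/7·R4.
R5 ← R5 − 113/28·R4.
R5 ← R5 / (2653/179).
R1 ← R1 + 213/179·R5.
R2 ← R2 − 359/179·R5.
R3 ← R3 + 124/179·R5.
R4 ← R4 − 160/179·R5.
Reading off the reduced rows gives x_1 = 6, x_2 = -3, x_3 = 3, x_4 = -2, x_5 = 1.

x_1 = 6, x_2 = -3, x_3 = 3, x_4 = -2, x_5 = 1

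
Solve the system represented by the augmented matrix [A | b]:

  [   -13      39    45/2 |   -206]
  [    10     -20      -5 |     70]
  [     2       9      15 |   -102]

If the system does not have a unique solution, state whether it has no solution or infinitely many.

no solution

Row-reduce:
R1 ← R1 / (-13).
R2 ← R2 − 10·R1.
R3 ← R3 − 2·R1.
R2 ← R2 / (10).
R1 ← R1 + 3·R2.
R3 ← R3 − 15·R2.
Row 3 reduces to 0 = -1, a contradiction. The system is inconsistent.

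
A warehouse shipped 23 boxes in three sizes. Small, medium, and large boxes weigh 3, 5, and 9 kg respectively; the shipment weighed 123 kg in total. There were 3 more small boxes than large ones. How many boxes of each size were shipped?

Let s = small boxes, m = medium boxes, l = large boxes.
  s + m + l = 23
  9l + 5m + 3s = 123
  s - l = 3
Row-reduce the augmented matrix:
R2 ← R2 − 3·R1.
R3 ← R3 − 1·R1.
R2 ← R2 / (2).
R1 ← R1 − 1·R2.
R3 ← R3 + 1·R2.
R1 ← R1 + 2·R3.
R2 ← R2 − 3·R3.
Reading off the reduced rows gives s = 10, m = 6, l = 7.

small boxes: 10, medium boxes: 6, large boxes: 7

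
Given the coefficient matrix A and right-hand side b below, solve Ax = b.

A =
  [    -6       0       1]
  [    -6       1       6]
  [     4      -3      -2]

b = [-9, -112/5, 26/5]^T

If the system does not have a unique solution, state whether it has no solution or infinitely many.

Row-reduce the augmented matrix:
R1 ← R1 / (-6).
R2 ← R2 + 6·R1.
R3 ← R3 − 4·R1.
R3 ← R3 + 3·R2.
R3 ← R3 / (41/3).
R1 ← R1 + 1/6·R3.
R2 ← R2 − 5·R3.
Reading off the reduced rows gives x_1 = 1, x_2 = 8/5, x_3 = -3.

x_1 = 1, x_2 = 8/5, x_3 = -3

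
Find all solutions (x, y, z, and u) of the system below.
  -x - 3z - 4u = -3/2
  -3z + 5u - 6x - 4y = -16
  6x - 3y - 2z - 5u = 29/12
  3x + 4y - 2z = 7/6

Row-reduce the augmented matrix:
R1 ← R1 / (-1).
R2 ← R2 + 6·R1.
R3 ← R3 − 6·R1.
R4 ← R4 − 3·R1.
R2 ← R2 / (-4).
R3 ← R3 + 3·R2.
R4 ← R4 − 4·R2.
R3 ← R3 / (-125/4).
R1 ← R1 − 3·R3.
R2 ← R2 + 15/4·R3.
R4 ← R4 − 4·R3.
R4 ← R4 / (1313/125).
R1 ← R1 + 109/125·R4.
R2 ← R2 + 29/25·R4.
R3 ← R3 − 203/125·R4.
Reading off the reduced rows gives x = 1/2, y = 3/4, z = 5/3, u = -1.

x = 1/2, y = 3/4, z = 5/3, u = -1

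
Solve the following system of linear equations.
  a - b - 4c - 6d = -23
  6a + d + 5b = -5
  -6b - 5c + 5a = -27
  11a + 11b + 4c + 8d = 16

Row-reduce:
R2 ← R2 − 6·R1.
R3 ← R3 − 5·R1.
R4 ← R4 − 11·R1.
R2 ← R2 / (11).
R1 ← R1 + 1·R2.
R3 ← R3 + 1·R2.
R4 ← R4 − 22·R2.
R3 ← R3 / (189/11).
R1 ← R1 + 20/11·R3.
R2 ← R2 − 24/11·R3.
Row 4 reduces to 0 = 3, a contradiction. The system is inconsistent.

no solution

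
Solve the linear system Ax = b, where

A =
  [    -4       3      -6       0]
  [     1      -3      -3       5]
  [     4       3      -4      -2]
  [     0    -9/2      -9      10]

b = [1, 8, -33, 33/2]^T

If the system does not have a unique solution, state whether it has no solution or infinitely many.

infinitely many solutions

Row-reduce:
R1 ← R1 / (-4).
R2 ← R2 − 1·R1.
R3 ← R3 − 4·R1.
R2 ← R2 / (-9/4).
R1 ← R1 + 3/4·R2.
R3 ← R3 − 6·R2.
R4 ← R4 + 9/2·R2.
R3 ← R3 / (-22).
R1 ← R1 − 3·R3.
R2 ← R2 − 2·R3.
Rank is 3 with 4 unknowns, leaving x_4 free.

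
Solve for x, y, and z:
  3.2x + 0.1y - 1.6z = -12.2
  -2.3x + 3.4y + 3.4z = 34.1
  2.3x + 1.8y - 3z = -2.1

x = -3, y = 6, z = 2

Row-reduce the augmented matrix:
R1 ← R1 / (16/5).
R2 ← R2 + 23/10·R1.
R3 ← R3 − 23/10·R1.
R2 ← R2 / (1111/320).
R1 ← R1 − 1/32·R2.
R3 ← R3 − 553/320·R2.
R3 ← R3 / (-16498/5555).
R1 ← R1 + 578/1111·R3.
R2 ← R2 − 720/1111·R3.
Reading off the reduced rows gives x = -3, y = 6, z = 2.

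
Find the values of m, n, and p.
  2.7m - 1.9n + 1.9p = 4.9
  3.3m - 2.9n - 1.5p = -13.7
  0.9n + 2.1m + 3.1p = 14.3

m = -1, n = 1, p = 5

Row-reduce the augmented matrix:
R1 ← R1 / (27/10).
R2 ← R2 − 33/10·R1.
R3 ← R3 − 21/10·R1.
R2 ← R2 / (-26/45).
R1 ← R1 + 19/27·R2.
R3 ← R3 − 107/45·R2.
R3 ← R3 / (-917/65).
R1 ← R1 − 209/39·R3.
R2 ← R2 − 86/13·R3.
Reading off the reduced rows gives m = -1, n = 1, p = 5.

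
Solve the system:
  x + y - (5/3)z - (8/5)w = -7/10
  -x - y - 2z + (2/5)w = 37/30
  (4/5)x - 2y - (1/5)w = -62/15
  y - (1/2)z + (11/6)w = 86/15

Row-reduce the augmented matrix:
R2 ← R2 + 1·R1.
R3 ← R3 − 4/5·R1.
Swap R2 and R3.
R2 ← R2 / (-14/5).
R1 ← R1 − 1·R2.
R4 ← R4 − 1·R2.
R3 ← R3 / (-11/3).
R1 ← R1 + 25/21·R3.
R2 ← R2 + 10/21·R3.
R4 ← R4 + 1/42·R3.
R4 ← R4 / (2572/1155).
R1 ← R1 + 127/154·R4.
R2 ← R2 + 177/770·R4.
R3 ← R3 − 18/55·R4.
Reading off the reduced rows gives x = -1/2, y = 5/3, z = -4/5, w = 2.

x = -1/2, y = 5/3, z = -4/5, w = 2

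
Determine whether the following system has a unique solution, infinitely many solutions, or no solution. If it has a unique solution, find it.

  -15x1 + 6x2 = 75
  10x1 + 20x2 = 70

x1 = -3, x2 = 5

Row-reduce the augmented matrix:
R1 ← R1 / (-15).
R2 ← R2 − 10·R1.
R2 ← R2 / (24).
R1 ← R1 + 2/5·R2.
Reading off the reduced rows gives x1 = -3, x2 = 5.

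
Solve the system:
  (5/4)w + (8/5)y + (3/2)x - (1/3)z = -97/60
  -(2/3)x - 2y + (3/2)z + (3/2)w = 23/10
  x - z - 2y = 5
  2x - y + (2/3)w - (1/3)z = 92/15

x = 3, y = -2, z = 2, w = -9/5

Row-reduce the augmented matrix:
R1 ← R1 / (3/2).
R2 ← R2 + 2/3·R1.
R3 ← R3 − 1·R1.
R4 ← R4 − 2·R1.
R2 ← R2 / (-58/45).
R1 ← R1 − 16/15·R2.
R3 ← R3 + 46/15·R2.
R4 ← R4 + 47/15·R2.
R3 ← R3 / (-695/174).
R1 ← R1 − 26/29·R3.
R2 ← R2 + 365/348·R3.
R4 ← R4 + 1105/348·R3.
R4 ← R4 / (-2413/1668).
R1 ← R1 − 1737/1390·R4.
R2 ← R2 + 51/556·R4.
R3 ← R3 − 996/695·R4.
Reading off the reduced rows gives x = 3, y = -2, z = 2, w = -9/5.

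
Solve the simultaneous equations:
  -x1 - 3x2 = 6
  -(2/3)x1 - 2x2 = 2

no solution

Row-reduce:
R1 ← R1 / (-1).
R2 ← R2 + 2/3·R1.
Row 2 reduces to 0 = -2, a contradiction. The system is inconsistent.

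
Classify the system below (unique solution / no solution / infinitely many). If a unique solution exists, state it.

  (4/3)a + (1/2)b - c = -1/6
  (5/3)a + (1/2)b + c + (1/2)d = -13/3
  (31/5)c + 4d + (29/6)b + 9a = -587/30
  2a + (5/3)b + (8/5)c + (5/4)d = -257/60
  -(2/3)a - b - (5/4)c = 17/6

Row-reduce:
R1 ← R1 / (4/3).
R2 ← R2 − 5/3·R1.
R3 ← R3 − 9·R1.
R4 ← R4 − 2·R1.
R5 ← R5 + 2/3·R1.
R2 ← R2 / (-1/8).
R1 ← R1 − 3/8·R2.
R3 ← R3 − 35/24·R2.
R4 ← R4 − 11/12·R2.
R5 ← R5 + 3/4·R2.
R3 ← R3 / (196/5).
R1 ← R1 − 6·R3.
R2 ← R2 + 18·R3.
R4 ← R4 − 98/5·R3.
R5 ← R5 + 61/4·R3.
Swap R4 and R5.
R4 ← R4 / (3883/4704).
R1 ← R1 + 1/196·R4.
R2 ← R2 − 101/196·R4.
R3 ← R3 − 295/1176·R4.
Row 5 reduces to 0 = -1, a contradiction. The system is inconsistent.

no solution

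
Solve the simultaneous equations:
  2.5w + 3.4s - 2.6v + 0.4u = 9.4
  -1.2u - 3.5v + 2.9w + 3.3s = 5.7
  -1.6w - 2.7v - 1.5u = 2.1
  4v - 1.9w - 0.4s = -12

u = 4, v = -3, w = 0, s = 0

Row-reduce the augmented matrix:
R1 ← R1 / (2/5).
R2 ← R2 + 6/5·R1.
R3 ← R3 + 3/2·R1.
R2 ← R2 / (-113/10).
R1 ← R1 + 13/2·R2.
R3 ← R3 + 249/20·R2.
R4 ← R4 − 4·R2.
R3 ← R3 / (-16649/4520).
R1 ← R1 − 121/452·R3.
R2 ← R2 + 104/113·R3.
R4 ← R4 − 2013/1130·R3.
R4 ← R4 / (279002/83245).
R1 ← R1 − 9659/16649·R4.
R2 ← R2 + 11055/16649·R4.
R3 ← R3 − 9600/16649·R4.
Reading off the reduced rows gives u = 4, v = -3, w = 0, s = 0.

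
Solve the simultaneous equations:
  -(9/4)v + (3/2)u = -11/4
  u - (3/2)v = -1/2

Row-reduce:
R1 ← R1 / (3/2).
R2 ← R2 − 1·R1.
Row 2 reduces to 0 = 4/3, a contradiction. The system is inconsistent.

no solution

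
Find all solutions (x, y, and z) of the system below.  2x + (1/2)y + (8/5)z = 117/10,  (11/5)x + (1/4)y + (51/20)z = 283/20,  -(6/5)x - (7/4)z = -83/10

Row-reduce:
R1 ← R1 / (2).
R2 ← R2 − 11/5·R1.
R3 ← R3 + 6/5·R1.
R2 ← R2 / (-3/10).
R1 ← R1 − 1/4·R2.
R3 ← R3 − 3/10·R2.
Rank is 2 with 3 unknowns, leaving z free.

infinitely many solutions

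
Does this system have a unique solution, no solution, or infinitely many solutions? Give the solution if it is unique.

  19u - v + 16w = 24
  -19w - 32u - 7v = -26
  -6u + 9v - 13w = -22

Row-reduce:
R1 ← R1 / (19).
R2 ← R2 + 32·R1.
R3 ← R3 + 6·R1.
R2 ← R2 / (-165/19).
R1 ← R1 + 1/19·R2.
R3 ← R3 − 165/19·R2.
Rank is 2 with 3 unknowns, leaving w free.

infinitely many solutions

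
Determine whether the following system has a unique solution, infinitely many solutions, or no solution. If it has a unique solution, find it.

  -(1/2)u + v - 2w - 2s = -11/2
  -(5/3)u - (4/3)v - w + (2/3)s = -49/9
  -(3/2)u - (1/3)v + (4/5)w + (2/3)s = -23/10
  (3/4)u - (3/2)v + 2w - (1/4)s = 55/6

Row-reduce the augmented matrix:
R1 ← R1 / (-1/2).
R2 ← R2 + 5/3·R1.
R3 ← R3 + 3/2·R1.
R4 ← R4 − 3/4·R1.
R2 ← R2 / (-14/3).
R1 ← R1 + 2·R2.
R3 ← R3 + 10/3·R2.
R3 ← R3 / (289/105).
R1 ← R1 − 11/7·R3.
R2 ← R2 + 17/14·R3.
R4 ← R4 + 1·R3.
R4 ← R4 / (-3157/1156).
R1 ← R1 − 12/289·R4.
R2 ← R2 + 16/17·R4.
R3 ← R3 − 150/289·R4.
Reading off the reduced rows gives u = 8/3, v = -3/2, w = 7/3, s = -1.

u = 8/3, v = -3/2, w = 7/3, s = -1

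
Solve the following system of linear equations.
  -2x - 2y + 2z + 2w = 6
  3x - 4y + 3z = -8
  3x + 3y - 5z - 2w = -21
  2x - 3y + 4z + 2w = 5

Row-reduce the augmented matrix:
R1 ← R1 / (-2).
R2 ← R2 − 3·R1.
R3 ← R3 − 3·R1.
R4 ← R4 − 2·R1.
R2 ← R2 / (-7).
R1 ← R1 − 1·R2.
R4 ← R4 + 5·R2.
R3 ← R3 / (-2).
R1 ← R1 + 1/7·R3.
R2 ← R2 + 6/7·R3.
R4 ← R4 − 12/7·R3.
R4 ← R4 / (19/7).
R1 ← R1 + 9/14·R4.
R2 ← R2 + 6/7·R4.
R3 ← R3 + 1/2·R4.
Reading off the reduced rows gives x = -2, y = 5, z = 6, w = 0.

x = -2, y = 5, z = 6, w = 0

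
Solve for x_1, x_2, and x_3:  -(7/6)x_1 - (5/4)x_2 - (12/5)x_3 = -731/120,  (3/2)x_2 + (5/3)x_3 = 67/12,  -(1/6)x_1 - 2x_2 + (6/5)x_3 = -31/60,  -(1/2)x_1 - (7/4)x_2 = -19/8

Row-reduce the augmented matrix:
R1 ← R1 / (-7/6).
R3 ← R3 + 1/6·R1.
R4 ← R4 + 1/2·R1.
R2 ← R2 / (3/2).
R1 ← R1 − 15/14·R2.
R3 ← R3 + 51/28·R2.
R4 ← R4 + 17/14·R2.
R3 ← R3 / (107/30).
R1 ← R1 − 13/15·R3.
R2 ← R2 − 10/9·R3.
R4 ← R4 − 107/45·R3.
R4 reduces to 0 = 0, so the extra equation is consistent.
Reading off the reduced rows gives x_1 = -1/2, x_2 = 3/2, x_3 = 2.

x_1 = -1/2, x_2 = 3/2, x_3 = 2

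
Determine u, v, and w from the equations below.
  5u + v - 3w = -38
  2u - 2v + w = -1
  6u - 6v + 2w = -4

Row-reduce the augmented matrix:
R1 ← R1 / (5).
R2 ← R2 − 2·R1.
R3 ← R3 − 6·R1.
R2 ← R2 / (-12/5).
R1 ← R1 − 1/5·R2.
R3 ← R3 + 36/5·R2.
R3 ← R3 / (-1).
R1 ← R1 + 5/12·R3.
R2 ← R2 + 11/12·R3.
Reading off the reduced rows gives u = -6, v = -5, w = 1.

u = -6, v = -5, w = 1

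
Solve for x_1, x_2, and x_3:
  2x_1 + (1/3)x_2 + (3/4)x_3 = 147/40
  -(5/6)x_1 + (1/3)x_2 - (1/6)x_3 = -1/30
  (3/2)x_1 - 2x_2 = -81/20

x_1 = 1/2, x_2 = 12/5, x_3 = 5/2

Row-reduce the augmented matrix:
R1 ← R1 / (2).
R2 ← R2 + 5/6·R1.
R3 ← R3 − 3/2·R1.
R2 ← R2 / (17/36).
R1 ← R1 − 1/6·R2.
R3 ← R3 + 9/4·R2.
R3 ← R3 / (9/68).
R1 ← R1 − 11/34·R3.
R2 ← R2 − 21/68·R3.
Reading off the reduced rows gives x_1 = 1/2, x_2 = 12/5, x_3 = 5/2.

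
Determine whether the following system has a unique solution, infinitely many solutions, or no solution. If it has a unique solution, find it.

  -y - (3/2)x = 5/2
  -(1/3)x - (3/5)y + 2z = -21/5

Row-reduce:
R1 ← R1 / (-3/2).
R2 ← R2 + 1/3·R1.
R2 ← R2 / (-17/45).
R1 ← R1 − 2/3·R2.
Rank is 2 with 3 unknowns, leaving z free.

infinitely many solutions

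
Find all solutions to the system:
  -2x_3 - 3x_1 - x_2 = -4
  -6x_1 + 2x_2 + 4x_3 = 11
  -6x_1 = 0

no solution

Row-reduce:
R1 ← R1 / (-3).
R2 ← R2 + 6·R1.
R3 ← R3 + 6·R1.
R2 ← R2 / (4).
R1 ← R1 − 1/3·R2.
R3 ← R3 − 2·R2.
Row 3 reduces to 0 = -3/2, a contradiction. The system is inconsistent.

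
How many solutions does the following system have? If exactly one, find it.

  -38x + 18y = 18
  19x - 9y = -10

no solution

Row-reduce:
R1 ← R1 / (-38).
R2 ← R2 − 19·R1.
Row 2 reduces to 0 = -1, a contradiction. The system is inconsistent.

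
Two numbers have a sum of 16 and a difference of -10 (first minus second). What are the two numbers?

first number: 3, second number: 13

Let x = first number, y = second number.
  x + y = 16
  x - y = -10
Row-reduce the augmented matrix:
R2 ← R2 − 1·R1.
R2 ← R2 / (-2).
R1 ← R1 − 1·R2.
Reading off the reduced rows gives x = 3, y = 13.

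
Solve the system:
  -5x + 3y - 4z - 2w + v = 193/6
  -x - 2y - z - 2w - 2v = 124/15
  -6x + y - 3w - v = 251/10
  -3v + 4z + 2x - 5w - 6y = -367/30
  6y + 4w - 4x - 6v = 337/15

Row-reduce the augmented matrix:
R1 ← R1 / (-5).
R2 ← R2 + 1·R1.
R3 ← R3 + 6·R1.
R4 ← R4 − 2·R1.
R5 ← R5 + 4·R1.
R2 ← R2 / (-13/5).
R1 ← R1 + 3/5·R2.
R3 ← R3 + 13/5·R2.
R4 ← R4 + 24/5·R2.
R5 ← R5 − 18/5·R2.
R3 ← R3 / (5).
R1 ← R1 − 11/13·R3.
R2 ← R2 − 1/13·R3.
R4 ← R4 − 36/13·R3.
R5 ← R5 − 38/13·R3.
R4 ← R4 / (-17/5).
R1 ← R1 − 3/5·R4.
R2 ← R2 − 3/5·R4.
R3 ← R3 − 1/5·R4.
R5 ← R5 − 14/5·R4.
R5 ← R5 / (-1910/221).
R1 ← R1 − 125/221·R5.
R2 ← R2 − 244/221·R5.
R3 ← R3 − 19/221·R5.
R4 ← R4 + 95/221·R5.
Reading off the reduced rows gives x = -12/5, y = 11/5, z = -13/5, w = -7/3, v = -3/2.

x = -12/5, y = 11/5, z = -13/5, w = -7/3, v = -3/2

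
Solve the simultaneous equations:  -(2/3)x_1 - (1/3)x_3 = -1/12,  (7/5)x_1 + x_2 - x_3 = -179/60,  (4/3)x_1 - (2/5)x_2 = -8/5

Row-reduce the augmented matrix:
R1 ← R1 / (-2/3).
R2 ← R2 − 7/5·R1.
R3 ← R3 − 4/3·R1.
R3 ← R3 + 2/5·R2.
R3 ← R3 / (-101/75).
R1 ← R1 − 1/2·R3.
R2 ← R2 + 17/10·R3.
Reading off the reduced rows gives x_1 = -1, x_2 = 2/3, x_3 = 9/4.

x_1 = -1, x_2 = 2/3, x_3 = 9/4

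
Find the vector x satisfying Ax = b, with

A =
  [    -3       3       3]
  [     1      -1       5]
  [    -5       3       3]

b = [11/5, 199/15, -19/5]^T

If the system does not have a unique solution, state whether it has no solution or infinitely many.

x_1 = 3, x_2 = 7/5, x_3 = 7/3

Row-reduce the augmented matrix:
R1 ← R1 / (-3).
R2 ← R2 − 1·R1.
R3 ← R3 + 5·R1.
Swap R2 and R3.
R2 ← R2 / (-2).
R1 ← R1 + 1·R2.
R3 ← R3 / (6).
R2 ← R2 − 1·R3.
Reading off the reduced rows gives x_1 = 3, x_2 = 7/5, x_3 = 7/3.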